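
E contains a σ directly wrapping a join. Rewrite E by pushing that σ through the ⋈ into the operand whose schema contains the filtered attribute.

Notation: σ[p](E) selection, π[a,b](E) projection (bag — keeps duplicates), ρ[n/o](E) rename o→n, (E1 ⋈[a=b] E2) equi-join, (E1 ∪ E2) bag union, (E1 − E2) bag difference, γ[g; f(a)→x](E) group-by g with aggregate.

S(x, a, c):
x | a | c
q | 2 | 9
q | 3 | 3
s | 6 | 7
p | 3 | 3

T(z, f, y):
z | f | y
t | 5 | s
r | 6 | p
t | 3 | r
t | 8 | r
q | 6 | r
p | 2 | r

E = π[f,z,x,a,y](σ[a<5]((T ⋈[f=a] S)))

σ filters on a, owned by the right side.
E' = π[f,z,x,a,y]((T ⋈[f=a] σ[a<5](S)))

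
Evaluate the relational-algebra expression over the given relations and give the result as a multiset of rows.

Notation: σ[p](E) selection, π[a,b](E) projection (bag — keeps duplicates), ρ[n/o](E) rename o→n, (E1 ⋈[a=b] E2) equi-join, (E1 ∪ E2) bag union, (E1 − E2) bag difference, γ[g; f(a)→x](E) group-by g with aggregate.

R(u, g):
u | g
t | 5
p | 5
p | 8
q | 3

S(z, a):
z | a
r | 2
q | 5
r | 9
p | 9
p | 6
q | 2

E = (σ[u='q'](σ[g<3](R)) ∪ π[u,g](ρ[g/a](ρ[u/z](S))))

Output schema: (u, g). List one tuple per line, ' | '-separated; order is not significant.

Per-node cardinality:
  R → 4
  σ[g<3](R) → 0
  σ[u='q'](σ[g<3](R)) → 0
  S → 6
  ρ[u/z](S) → 6
  ρ[g/a](ρ[u/z](S)) → 6
  π[u,g](ρ[g/a](ρ[u/z](S))) → 6
  (σ[u='q'](σ[g<3](R)) ∪ π[u,g](ρ[g/a](ρ[u/z](S)))) → 6

== RESULT ==
u | g
p | 6
p | 9
q | 2
q | 5
r | 2
r | 9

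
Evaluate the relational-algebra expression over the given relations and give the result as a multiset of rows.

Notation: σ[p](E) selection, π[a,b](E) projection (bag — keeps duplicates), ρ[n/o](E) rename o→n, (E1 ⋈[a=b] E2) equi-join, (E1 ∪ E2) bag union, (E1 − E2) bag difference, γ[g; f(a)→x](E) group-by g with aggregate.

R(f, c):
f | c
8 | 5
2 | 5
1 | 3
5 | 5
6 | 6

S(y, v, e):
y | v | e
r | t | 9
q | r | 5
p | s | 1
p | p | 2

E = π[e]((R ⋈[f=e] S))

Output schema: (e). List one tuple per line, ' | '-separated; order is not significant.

Subexpression sizes:
  R → 5
  S → 4
  (R ⋈[f=e] S) → 3
  π[e]((R ⋈[f=e] S)) → 3

== RESULT ==
e
1
2
5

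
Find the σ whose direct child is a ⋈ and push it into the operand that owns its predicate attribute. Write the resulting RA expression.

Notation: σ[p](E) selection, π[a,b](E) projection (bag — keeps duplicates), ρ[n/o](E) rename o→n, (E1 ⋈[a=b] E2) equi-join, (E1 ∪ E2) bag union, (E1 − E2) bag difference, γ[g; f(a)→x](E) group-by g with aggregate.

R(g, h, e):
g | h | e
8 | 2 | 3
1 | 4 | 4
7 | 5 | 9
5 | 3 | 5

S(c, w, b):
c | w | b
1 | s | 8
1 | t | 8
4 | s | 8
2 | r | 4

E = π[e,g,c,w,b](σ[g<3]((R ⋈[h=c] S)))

σ filters on g, owned by the left side.
E' = π[e,g,c,w,b]((σ[g<3](R) ⋈[h=c] S))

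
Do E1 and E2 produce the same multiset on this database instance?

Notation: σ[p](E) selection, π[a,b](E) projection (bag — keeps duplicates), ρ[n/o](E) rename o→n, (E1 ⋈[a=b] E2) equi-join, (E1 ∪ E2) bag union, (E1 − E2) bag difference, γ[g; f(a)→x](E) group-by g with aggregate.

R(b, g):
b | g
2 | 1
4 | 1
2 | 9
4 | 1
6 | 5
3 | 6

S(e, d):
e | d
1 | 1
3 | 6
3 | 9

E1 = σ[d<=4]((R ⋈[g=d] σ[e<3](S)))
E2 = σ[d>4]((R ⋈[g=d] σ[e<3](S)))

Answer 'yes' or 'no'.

E1 row counts bottom-up:
  R → 6
  S → 3
  σ[e<3](S) → 1
  (R ⋈[g=d] σ[e<3](S)) → 3
  σ[d<=4]((R ⋈[g=d] σ[e<3](S))) → 3
E2 row counts bottom-up:
  R → 6
  S → 3
  σ[e<3](S) → 1
  (R ⋈[g=d] σ[e<3](S)) → 3
  σ[d>4]((R ⋈[g=d] σ[e<3](S))) → 0

E1 result:
b | g | e | d
2 | 1 | 1 | 1
4 | 1 | 1 | 1
4 | 1 | 1 | 1
E2 result:
b | g | e | d
(0 rows)
Witness: (4, 1, 1, 1) appears 2× in E1 but 0× in E2.

no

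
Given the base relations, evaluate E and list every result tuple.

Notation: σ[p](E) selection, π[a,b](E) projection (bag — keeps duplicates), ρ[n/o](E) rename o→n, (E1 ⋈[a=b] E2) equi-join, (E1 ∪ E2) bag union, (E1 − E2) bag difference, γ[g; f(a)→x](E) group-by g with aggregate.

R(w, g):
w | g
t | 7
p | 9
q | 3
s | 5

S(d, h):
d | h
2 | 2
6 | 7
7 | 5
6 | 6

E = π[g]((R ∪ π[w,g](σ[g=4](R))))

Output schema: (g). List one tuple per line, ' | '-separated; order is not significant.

Row counts bottom-up:
  R → 4
  R → 4
  σ[g=4](R) → 0
  π[w,g](σ[g=4](R)) → 0
  (R ∪ π[w,g](σ[g=4](R))) → 4
  π[g]((R ∪ π[w,g](σ[g=4](R)))) → 4

== RESULT ==
g
3
5
7
9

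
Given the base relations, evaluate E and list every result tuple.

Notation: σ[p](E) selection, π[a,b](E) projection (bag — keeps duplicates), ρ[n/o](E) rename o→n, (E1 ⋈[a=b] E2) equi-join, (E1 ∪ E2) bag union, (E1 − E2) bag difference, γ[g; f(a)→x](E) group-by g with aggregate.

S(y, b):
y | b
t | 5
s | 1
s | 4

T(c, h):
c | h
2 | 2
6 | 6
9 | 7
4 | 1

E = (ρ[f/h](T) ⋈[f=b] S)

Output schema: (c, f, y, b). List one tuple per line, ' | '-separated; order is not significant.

Row counts bottom-up:
  T → 4
  ρ[f/h](T) → 4
  S → 3
  (ρ[f/h](T) ⋈[f=b] S) → 1

== RESULT ==
c | f | y | b
4 | 1 | s | 1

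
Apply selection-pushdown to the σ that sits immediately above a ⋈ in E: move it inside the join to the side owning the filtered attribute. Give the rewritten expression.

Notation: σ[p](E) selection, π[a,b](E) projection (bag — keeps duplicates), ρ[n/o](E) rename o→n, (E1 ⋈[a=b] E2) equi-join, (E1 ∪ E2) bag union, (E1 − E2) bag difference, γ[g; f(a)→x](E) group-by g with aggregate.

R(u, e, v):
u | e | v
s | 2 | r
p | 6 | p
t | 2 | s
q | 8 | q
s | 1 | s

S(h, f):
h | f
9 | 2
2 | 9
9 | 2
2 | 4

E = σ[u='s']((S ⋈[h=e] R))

σ filters on u, owned by the right side.
E' = (S ⋈[h=e] σ[u='s'](R))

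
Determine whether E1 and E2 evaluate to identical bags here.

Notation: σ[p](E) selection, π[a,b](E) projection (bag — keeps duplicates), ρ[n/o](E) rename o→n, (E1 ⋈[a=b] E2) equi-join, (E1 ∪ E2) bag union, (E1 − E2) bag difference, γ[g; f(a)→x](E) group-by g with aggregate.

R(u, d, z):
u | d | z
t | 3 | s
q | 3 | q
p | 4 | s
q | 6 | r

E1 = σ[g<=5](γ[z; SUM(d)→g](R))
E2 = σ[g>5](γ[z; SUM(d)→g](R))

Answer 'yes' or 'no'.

E1 subexpression sizes:
  R → 4
  γ[z; SUM(d)→g](R) → 3
  σ[g<=5](γ[z; SUM(d)→g](R)) → 1
E2 subexpression sizes:
  R → 4
  γ[z; SUM(d)→g](R) → 3
  σ[g>5](γ[z; SUM(d)→g](R)) → 2

E1 result:
z | g
q | 3
E2 result:
z | g
r | 6
s | 7
Witness: ('q', 3) appears 1× in E1 but 0× in E2.

no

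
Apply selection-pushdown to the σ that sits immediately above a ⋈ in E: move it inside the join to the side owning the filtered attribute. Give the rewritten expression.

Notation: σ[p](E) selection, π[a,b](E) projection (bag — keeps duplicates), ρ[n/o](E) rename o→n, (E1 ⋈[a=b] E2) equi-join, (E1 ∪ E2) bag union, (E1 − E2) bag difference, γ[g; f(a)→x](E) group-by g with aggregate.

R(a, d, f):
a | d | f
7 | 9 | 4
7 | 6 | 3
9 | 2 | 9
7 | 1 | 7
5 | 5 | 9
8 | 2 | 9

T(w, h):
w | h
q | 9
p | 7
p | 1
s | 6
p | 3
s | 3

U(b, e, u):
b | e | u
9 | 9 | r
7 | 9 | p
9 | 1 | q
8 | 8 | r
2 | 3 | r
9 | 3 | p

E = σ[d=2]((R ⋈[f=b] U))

σ filters on d, owned by the left side.
E' = (σ[d=2](R) ⋈[f=b] U)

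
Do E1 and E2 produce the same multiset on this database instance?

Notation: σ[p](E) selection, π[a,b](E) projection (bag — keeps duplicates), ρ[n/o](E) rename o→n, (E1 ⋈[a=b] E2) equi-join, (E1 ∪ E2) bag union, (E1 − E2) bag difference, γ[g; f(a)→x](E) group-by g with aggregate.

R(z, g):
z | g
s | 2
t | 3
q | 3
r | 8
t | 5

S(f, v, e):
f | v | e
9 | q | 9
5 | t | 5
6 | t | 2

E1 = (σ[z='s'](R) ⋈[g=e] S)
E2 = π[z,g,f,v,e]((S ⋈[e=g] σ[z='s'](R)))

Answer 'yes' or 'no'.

E1 stepwise |·|:
  R → 5
  σ[z='s'](R) → 1
  S → 3
  (σ[z='s'](R) ⋈[g=e] S) → 1
E2 stepwise |·|:
  S → 3
  R → 5
  σ[z='s'](R) → 1
  (S ⋈[e=g] σ[z='s'](R)) → 1
  π[z,g,f,v,e]((S ⋈[e=g] σ[z='s'](R))) → 1

E1 and E2 produce the same multiset:
z | g | f | v | e
s | 2 | 6 | t | 2

yes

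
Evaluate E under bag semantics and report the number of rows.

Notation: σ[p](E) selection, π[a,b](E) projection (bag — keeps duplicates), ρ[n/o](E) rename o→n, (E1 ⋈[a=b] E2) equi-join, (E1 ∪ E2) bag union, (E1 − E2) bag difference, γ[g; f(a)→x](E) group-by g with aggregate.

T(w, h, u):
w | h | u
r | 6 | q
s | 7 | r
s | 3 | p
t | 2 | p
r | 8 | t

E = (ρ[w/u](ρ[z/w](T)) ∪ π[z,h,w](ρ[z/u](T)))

Stepwise |·|:
  T → 5
  ρ[z/w](T) → 5
  ρ[w/u](ρ[z/w](T)) → 5
  T → 5
  ρ[z/u](T) → 5
  π[z,h,w](ρ[z/u](T)) → 5
  (ρ[w/u](ρ[z/w](T)) ∪ π[z,h,w](ρ[z/u](T))) → 10

|E| = 10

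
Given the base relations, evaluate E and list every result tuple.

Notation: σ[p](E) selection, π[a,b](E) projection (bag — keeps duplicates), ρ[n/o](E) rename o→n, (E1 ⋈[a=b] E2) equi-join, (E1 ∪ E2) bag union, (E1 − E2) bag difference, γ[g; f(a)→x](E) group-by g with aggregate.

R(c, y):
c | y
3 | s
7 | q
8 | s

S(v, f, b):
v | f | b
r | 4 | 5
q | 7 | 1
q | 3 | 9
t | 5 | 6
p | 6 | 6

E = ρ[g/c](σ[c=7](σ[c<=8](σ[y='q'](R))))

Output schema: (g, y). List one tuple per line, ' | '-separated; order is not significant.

Subexpression sizes:
  R → 3
  σ[y='q'](R) → 1
  σ[c<=8](σ[y='q'](R)) → 1
  σ[c=7](σ[c<=8](σ[y='q'](R))) → 1
  ρ[g/c](σ[c=7](σ[c<=8](σ[y='q'](R)))) → 1

== RESULT ==
g | y
7 | q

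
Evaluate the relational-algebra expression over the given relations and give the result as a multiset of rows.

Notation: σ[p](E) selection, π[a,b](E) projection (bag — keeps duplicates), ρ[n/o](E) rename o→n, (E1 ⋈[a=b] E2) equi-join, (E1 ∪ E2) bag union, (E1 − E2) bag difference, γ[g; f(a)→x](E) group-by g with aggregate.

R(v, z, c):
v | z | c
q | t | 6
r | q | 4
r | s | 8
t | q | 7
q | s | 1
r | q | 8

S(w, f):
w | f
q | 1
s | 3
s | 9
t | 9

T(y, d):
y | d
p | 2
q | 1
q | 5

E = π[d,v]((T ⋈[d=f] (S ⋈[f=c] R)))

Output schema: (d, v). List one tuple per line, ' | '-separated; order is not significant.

Subexpression sizes:
  T → 3
  S → 4
  R → 6
  (S ⋈[f=c] R) → 1
  (T ⋈[d=f] (S ⋈[f=c] R)) → 1
  π[d,v]((T ⋈[d=f] (S ⋈[f=c] R))) → 1

== RESULT ==
d | v
1 | q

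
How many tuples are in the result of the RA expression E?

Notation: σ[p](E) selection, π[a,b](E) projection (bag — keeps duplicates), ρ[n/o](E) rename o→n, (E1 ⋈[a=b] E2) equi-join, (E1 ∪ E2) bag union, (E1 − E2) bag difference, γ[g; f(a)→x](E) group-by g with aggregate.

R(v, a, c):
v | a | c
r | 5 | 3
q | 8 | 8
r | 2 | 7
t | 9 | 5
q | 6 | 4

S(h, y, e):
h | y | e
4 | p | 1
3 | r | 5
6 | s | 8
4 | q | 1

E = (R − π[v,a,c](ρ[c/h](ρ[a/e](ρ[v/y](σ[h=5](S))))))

Row counts bottom-up:
  R → 5
  S → 4
  σ[h=5](S) → 0
  ρ[v/y](σ[h=5](S)) → 0
  ρ[a/e](ρ[v/y](σ[h=5](S))) → 0
  ρ[c/h](ρ[a/e](ρ[v/y](σ[h=5](S)))) → 0
  π[v,a,c](ρ[c/h](ρ[a/e](ρ[v/y](σ[h=5](S))))) → 0
  (R − π[v,a,c](ρ[c/h](ρ[a/e](ρ[v/y](σ[h=5](S)))))) → 5

|E| = 5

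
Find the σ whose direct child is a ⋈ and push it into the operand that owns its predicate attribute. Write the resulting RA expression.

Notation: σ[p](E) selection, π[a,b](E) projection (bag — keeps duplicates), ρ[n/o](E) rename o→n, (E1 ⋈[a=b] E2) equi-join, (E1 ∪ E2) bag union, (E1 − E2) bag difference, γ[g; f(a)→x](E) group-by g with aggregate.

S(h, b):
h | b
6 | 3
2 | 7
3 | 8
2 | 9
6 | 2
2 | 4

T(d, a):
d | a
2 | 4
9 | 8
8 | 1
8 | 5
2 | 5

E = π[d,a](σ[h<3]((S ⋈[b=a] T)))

σ filters on h, owned by the left side.
E' = π[d,a]((σ[h<3](S) ⋈[b=a] T))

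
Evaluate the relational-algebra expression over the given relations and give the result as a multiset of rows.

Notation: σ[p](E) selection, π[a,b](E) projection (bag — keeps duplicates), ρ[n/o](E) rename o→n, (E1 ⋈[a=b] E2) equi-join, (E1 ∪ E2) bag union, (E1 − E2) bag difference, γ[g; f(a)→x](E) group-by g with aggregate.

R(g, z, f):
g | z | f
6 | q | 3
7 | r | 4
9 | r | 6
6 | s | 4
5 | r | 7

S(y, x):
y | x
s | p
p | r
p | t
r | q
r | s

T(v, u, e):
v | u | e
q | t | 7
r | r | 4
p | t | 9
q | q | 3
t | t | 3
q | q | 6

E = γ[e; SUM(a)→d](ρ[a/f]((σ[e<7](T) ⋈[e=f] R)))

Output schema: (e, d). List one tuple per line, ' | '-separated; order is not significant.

Per-node cardinality:
  T → 6
  σ[e<7](T) → 4
  R → 5
  (σ[e<7](T) ⋈[e=f] R) → 5
  ρ[a/f]((σ[e<7](T) ⋈[e=f] R)) → 5
  γ[e; SUM(a)→d](ρ[a/f]((σ[e<7](T) ⋈[e=f] R))) → 3

== RESULT ==
e | d
3 | 6
4 | 8
6 | 6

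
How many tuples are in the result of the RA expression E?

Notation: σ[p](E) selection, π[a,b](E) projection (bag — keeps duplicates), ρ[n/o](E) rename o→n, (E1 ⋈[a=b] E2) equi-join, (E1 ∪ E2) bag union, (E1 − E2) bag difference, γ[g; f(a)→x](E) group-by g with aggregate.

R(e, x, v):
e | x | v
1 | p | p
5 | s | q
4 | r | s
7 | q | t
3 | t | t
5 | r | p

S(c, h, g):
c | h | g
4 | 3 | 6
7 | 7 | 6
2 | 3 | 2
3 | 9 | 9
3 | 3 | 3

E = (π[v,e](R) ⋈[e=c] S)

Row counts bottom-up:
  R → 6
  π[v,e](R) → 6
  S → 5
  (π[v,e](R) ⋈[e=c] S) → 4

|E| = 4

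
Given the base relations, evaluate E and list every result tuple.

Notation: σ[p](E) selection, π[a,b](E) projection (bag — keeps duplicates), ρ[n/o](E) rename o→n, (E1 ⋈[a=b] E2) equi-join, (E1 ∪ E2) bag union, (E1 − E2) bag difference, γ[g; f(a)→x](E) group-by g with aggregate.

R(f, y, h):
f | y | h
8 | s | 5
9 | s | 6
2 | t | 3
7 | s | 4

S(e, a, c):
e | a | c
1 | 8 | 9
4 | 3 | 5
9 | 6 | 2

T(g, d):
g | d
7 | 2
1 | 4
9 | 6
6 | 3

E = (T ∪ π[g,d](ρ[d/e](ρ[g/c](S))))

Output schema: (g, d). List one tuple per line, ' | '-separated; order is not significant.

Per-node cardinality:
  T → 4
  S → 3
  ρ[g/c](S) → 3
  ρ[d/e](ρ[g/c](S)) → 3
  π[g,d](ρ[d/e](ρ[g/c](S))) → 3
  (T ∪ π[g,d](ρ[d/e](ρ[g/c](S)))) → 7

== RESULT ==
g | d
1 | 4
2 | 9
5 | 4
6 | 3
7 | 2
9 | 1
9 | 6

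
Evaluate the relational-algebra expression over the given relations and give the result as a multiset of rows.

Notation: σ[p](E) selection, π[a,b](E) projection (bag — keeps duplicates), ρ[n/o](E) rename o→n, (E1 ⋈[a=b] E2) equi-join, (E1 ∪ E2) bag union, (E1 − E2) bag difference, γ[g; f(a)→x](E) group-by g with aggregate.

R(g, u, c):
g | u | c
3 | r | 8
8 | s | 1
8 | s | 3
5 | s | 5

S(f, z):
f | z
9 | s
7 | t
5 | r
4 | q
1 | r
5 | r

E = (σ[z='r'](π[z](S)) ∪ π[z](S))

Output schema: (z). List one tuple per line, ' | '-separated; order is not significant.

Row counts bottom-up:
  S → 6
  π[z](S) → 6
  σ[z='r'](π[z](S)) → 3
  S → 6
  π[z](S) → 6
  (σ[z='r'](π[z](S)) ∪ π[z](S)) → 9

== RESULT ==
z
q
r
r
r
r
r
r
s
t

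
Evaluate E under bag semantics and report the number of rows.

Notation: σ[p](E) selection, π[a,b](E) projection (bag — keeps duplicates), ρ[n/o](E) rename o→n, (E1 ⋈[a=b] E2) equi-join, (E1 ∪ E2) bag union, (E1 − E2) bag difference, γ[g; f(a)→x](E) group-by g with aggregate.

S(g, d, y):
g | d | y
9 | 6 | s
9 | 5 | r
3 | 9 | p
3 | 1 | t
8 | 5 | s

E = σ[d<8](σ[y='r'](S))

Row counts bottom-up:
  S → 5
  σ[y='r'](S) → 1
  σ[d<8](σ[y='r'](S)) → 1

|E| = 1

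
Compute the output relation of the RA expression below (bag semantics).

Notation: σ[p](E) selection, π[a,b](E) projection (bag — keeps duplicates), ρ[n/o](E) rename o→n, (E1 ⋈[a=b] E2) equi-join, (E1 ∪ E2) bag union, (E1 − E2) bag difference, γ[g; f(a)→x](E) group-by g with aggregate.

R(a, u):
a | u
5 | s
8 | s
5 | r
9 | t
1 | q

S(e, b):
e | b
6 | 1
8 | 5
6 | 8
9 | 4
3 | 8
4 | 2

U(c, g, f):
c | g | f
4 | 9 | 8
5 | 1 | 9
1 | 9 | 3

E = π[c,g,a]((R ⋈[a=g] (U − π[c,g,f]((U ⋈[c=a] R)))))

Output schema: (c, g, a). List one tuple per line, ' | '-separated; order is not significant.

Row counts bottom-up:
  R → 5
  U → 3
  U → 3
  R → 5
  (U ⋈[c=a] R) → 3
  π[c,g,f]((U ⋈[c=a] R)) → 3
  (U − π[c,g,f]((U ⋈[c=a] R))) → 1
  (R ⋈[a=g] (U − π[c,g,f]((U ⋈[c=a] R)))) → 1
  π[c,g,a]((R ⋈[a=g] (U − π[c,g,f]((U ⋈[c=a] R))))) → 1

== RESULT ==
c | g | a
4 | 9 | 9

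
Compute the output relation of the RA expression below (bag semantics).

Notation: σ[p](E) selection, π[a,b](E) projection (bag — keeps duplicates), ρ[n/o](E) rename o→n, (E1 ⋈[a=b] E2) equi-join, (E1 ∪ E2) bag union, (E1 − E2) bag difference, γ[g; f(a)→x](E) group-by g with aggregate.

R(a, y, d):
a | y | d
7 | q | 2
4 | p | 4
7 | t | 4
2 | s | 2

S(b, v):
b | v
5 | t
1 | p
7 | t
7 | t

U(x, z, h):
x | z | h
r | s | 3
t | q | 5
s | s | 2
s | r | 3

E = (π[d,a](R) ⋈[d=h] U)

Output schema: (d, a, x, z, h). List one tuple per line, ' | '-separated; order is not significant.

Stepwise |·|:
  R → 4
  π[d,a](R) → 4
  U → 4
  (π[d,a](R) ⋈[d=h] U) → 2

== RESULT ==
d | a | x | z | h
2 | 2 | s | s | 2
2 | 7 | s | s | 2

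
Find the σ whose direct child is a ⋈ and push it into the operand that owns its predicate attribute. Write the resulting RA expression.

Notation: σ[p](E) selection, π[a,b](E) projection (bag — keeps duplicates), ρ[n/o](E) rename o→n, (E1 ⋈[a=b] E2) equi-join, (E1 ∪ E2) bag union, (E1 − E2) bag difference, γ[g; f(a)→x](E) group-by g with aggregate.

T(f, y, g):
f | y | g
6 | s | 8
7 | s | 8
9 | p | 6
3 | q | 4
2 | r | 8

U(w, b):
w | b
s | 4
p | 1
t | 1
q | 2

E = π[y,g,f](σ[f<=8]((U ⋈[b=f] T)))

σ filters on f, owned by the right side.
E' = π[y,g,f]((U ⋈[b=f] σ[f<=8](T)))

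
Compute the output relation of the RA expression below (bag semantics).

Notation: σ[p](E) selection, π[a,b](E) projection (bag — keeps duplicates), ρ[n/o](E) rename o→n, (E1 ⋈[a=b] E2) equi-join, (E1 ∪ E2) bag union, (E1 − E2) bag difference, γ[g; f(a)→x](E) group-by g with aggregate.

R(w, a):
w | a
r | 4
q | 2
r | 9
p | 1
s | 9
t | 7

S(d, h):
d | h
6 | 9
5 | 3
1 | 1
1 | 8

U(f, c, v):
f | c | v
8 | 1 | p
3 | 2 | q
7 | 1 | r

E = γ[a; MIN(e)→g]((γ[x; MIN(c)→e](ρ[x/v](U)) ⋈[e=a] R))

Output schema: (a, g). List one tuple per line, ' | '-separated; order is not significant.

Per-node cardinality:
  U → 3
  ρ[x/v](U) → 3
  γ[x; MIN(c)→e](ρ[x/v](U)) → 3
  R → 6
  (γ[x; MIN(c)→e](ρ[x/v](U)) ⋈[e=a] R) → 3
  γ[a; MIN(e)→g]((γ[x; MIN(c)→e](ρ[x/v](U)) ⋈[e=a] R)) → 2

== RESULT ==
a | g
1 | 1
2 | 2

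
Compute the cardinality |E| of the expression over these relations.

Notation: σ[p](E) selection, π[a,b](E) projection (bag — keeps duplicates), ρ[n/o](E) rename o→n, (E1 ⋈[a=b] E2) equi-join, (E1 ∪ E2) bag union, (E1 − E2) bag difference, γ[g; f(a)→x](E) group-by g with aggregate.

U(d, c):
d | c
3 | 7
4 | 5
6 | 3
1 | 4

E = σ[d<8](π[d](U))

Subexpression sizes:
  U → 4
  π[d](U) → 4
  σ[d<8](π[d](U)) → 4

|E| = 4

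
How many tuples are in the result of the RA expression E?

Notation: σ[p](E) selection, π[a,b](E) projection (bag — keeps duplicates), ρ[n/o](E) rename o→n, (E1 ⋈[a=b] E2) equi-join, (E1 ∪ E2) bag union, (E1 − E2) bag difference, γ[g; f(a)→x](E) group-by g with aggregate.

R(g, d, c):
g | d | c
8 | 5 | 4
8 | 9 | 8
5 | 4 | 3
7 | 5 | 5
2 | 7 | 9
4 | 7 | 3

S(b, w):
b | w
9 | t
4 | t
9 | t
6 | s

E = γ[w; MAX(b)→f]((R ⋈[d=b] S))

Row counts bottom-up:
  R → 6
  S → 4
  (R ⋈[d=b] S) → 3
  γ[w; MAX(b)→f]((R ⋈[d=b] S)) → 1

|E| = 1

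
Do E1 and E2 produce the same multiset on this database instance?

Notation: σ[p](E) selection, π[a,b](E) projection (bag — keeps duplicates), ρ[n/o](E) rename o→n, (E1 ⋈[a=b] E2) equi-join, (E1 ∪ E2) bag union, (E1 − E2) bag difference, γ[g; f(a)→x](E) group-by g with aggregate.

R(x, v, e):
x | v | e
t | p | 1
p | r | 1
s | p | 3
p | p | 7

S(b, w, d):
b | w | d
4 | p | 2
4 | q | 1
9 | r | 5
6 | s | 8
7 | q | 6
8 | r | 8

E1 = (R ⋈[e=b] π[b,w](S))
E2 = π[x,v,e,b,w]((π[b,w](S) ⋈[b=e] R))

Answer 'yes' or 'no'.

E1 row counts bottom-up:
  R → 4
  S → 6
  π[b,w](S) → 6
  (R ⋈[e=b] π[b,w](S)) → 1
E2 row counts bottom-up:
  S → 6
  π[b,w](S) → 6
  R → 4
  (π[b,w](S) ⋈[b=e] R) → 1
  π[x,v,e,b,w]((π[b,w](S) ⋈[b=e] R)) → 1

E1 and E2 produce the same multiset:
x | v | e | b | w
p | p | 7 | 7 | q

yes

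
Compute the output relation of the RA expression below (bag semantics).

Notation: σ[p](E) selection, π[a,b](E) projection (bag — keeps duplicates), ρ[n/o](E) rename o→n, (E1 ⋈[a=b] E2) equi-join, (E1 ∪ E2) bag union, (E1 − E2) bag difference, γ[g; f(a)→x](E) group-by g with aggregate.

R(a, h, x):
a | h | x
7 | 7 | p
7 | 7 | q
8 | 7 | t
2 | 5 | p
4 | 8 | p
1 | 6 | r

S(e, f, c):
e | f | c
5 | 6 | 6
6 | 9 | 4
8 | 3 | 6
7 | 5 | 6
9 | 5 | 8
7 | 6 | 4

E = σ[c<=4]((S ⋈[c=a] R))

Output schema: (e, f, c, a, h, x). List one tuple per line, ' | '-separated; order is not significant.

Row counts bottom-up:
  S → 6
  R → 6
  (S ⋈[c=a] R) → 3
  σ[c<=4]((S ⋈[c=a] R)) → 2

== RESULT ==
e | f | c | a | h | x
6 | 9 | 4 | 4 | 8 | p
7 | 6 | 4 | 4 | 8 | p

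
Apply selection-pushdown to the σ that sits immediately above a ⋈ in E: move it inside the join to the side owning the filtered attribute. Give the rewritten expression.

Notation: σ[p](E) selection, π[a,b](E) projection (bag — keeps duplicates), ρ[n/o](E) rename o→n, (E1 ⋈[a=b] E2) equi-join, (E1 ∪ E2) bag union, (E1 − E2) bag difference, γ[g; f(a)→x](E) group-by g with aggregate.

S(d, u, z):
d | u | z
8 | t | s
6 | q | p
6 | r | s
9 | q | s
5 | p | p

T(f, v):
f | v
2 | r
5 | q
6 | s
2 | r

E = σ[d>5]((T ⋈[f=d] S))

σ filters on d, owned by the right side.
E' = (T ⋈[f=d] σ[d>5](S))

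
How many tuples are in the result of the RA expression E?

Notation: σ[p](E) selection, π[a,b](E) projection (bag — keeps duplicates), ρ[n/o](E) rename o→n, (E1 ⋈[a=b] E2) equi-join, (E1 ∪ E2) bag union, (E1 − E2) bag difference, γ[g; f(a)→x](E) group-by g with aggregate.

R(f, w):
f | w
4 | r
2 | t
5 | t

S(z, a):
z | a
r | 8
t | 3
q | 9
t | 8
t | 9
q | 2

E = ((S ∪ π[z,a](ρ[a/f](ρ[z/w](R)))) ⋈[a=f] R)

Subexpression sizes:
  S → 6
  R → 3
  ρ[z/w](R) → 3
  ρ[a/f](ρ[z/w](R)) → 3
  π[z,a](ρ[a/f](ρ[z/w](R))) → 3
  (S ∪ π[z,a](ρ[a/f](ρ[z/w](R)))) → 9
  R → 3
  ((S ∪ π[z,a](ρ[a/f](ρ[z/w](R)))) ⋈[a=f] R) → 4

|E| = 4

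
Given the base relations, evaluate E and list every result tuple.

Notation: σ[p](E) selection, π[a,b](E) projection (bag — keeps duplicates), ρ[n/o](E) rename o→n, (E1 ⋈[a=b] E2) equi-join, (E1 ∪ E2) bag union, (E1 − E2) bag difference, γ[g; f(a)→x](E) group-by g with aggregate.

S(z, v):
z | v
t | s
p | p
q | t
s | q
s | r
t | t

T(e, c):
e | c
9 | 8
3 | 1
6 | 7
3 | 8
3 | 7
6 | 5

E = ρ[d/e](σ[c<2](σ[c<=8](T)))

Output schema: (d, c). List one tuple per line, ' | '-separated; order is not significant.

Per-node cardinality:
  T → 6
  σ[c<=8](T) → 6
  σ[c<2](σ[c<=8](T)) → 1
  ρ[d/e](σ[c<2](σ[c<=8](T))) → 1

== RESULT ==
d | c
3 | 1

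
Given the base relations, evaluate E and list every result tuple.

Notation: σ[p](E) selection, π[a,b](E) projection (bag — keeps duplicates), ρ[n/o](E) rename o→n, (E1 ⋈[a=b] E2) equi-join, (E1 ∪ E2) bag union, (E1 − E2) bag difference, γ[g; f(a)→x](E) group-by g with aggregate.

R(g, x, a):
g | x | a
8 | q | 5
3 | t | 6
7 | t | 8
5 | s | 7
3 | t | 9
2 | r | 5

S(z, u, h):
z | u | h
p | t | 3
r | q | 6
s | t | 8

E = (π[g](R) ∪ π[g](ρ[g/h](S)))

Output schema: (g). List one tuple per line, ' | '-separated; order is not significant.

Stepwise |·|:
  R → 6
  π[g](R) → 6
  S → 3
  ρ[g/h](S) → 3
  π[g](ρ[g/h](S)) → 3
  (π[g](R) ∪ π[g](ρ[g/h](S))) → 9

== RESULT ==
g
2
3
3
3
5
6
7
8
8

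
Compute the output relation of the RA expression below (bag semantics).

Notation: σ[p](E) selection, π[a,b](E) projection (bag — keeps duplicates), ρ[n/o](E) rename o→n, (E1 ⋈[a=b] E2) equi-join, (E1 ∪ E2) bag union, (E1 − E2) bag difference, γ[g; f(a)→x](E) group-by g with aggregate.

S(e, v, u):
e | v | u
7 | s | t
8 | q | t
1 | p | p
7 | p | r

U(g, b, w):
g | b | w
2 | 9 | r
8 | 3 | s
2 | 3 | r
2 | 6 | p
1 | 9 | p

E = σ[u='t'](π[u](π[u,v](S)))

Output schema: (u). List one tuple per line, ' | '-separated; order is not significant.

Stepwise |·|:
  S → 4
  π[u,v](S) → 4
  π[u](π[u,v](S)) → 4
  σ[u='t'](π[u](π[u,v](S))) → 2

== RESULT ==
u
t
t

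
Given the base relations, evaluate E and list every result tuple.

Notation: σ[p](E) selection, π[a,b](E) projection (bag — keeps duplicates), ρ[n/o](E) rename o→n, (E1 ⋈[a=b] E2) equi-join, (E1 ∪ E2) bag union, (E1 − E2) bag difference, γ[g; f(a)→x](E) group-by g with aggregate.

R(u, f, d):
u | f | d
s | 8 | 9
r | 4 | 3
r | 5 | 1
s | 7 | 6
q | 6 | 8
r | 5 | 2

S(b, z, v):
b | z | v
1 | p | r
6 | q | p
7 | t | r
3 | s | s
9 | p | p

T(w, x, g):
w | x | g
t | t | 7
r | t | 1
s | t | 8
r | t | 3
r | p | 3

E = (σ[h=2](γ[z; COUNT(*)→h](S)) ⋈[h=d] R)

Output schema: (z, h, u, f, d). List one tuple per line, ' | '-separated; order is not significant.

Row counts bottom-up:
  S → 5
  γ[z; COUNT(*)→h](S) → 4
  σ[h=2](γ[z; COUNT(*)→h](S)) → 1
  R → 6
  (σ[h=2](γ[z; COUNT(*)→h](S)) ⋈[h=d] R) → 1

== RESULT ==
z | h | u | f | d
p | 2 | r | 5 | 2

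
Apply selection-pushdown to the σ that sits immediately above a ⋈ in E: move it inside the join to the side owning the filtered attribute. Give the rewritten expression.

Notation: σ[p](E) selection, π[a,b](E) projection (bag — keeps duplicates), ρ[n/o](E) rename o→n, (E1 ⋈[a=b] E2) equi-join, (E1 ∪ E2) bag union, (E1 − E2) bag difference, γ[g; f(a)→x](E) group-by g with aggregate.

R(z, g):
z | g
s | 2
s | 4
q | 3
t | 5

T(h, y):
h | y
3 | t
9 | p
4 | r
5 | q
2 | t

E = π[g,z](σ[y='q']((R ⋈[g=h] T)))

σ filters on y, owned by the right side.
E' = π[g,z]((R ⋈[g=h] σ[y='q'](T)))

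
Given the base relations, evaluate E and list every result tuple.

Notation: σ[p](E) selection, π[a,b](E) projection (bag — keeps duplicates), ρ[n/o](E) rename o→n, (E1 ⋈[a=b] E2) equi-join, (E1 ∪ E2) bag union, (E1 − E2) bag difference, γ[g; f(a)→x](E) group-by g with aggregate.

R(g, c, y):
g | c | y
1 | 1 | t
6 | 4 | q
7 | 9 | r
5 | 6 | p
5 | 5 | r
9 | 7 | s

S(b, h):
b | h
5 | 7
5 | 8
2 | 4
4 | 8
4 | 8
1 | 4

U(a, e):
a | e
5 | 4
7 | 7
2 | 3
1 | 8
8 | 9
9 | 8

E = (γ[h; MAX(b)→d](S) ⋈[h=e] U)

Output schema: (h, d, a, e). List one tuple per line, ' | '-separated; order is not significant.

Stepwise |·|:
  S → 6
  γ[h; MAX(b)→d](S) → 3
  U → 6
  (γ[h; MAX(b)→d](S) ⋈[h=e] U) → 4

== RESULT ==
h | d | a | e
4 | 2 | 5 | 4
7 | 5 | 7 | 7
8 | 5 | 1 | 8
8 | 5 | 9 | 8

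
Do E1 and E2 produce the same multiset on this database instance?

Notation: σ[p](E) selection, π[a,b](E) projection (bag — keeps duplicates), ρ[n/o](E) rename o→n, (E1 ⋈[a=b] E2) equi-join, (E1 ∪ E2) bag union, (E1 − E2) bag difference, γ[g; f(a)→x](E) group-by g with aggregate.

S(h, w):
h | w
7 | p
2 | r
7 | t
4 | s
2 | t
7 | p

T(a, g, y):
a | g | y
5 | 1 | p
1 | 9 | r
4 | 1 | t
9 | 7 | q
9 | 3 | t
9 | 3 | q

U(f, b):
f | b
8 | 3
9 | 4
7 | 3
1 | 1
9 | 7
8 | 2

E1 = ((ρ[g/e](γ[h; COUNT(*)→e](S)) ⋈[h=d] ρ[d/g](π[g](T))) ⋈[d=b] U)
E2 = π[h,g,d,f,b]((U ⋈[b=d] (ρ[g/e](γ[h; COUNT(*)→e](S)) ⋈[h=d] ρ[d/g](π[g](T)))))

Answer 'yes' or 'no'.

E1 per-node cardinality:
  S → 6
  γ[h; COUNT(*)→e](S) → 3
  ρ[g/e](γ[h; COUNT(*)→e](S)) → 3
  T → 6
  π[g](T) → 6
  ρ[d/g](π[g](T)) → 6
  (ρ[g/e](γ[h; COUNT(*)→e](S)) ⋈[h=d] ρ[d/g](π[g](T))) → 1
  U → 6
  ((ρ[g/e](γ[h; COUNT(*)→e](S)) ⋈[h=d] ρ[d/g](π[g](T))) ⋈[d=b] U) → 1
E2 per-node cardinality:
  U → 6
  S → 6
  γ[h; COUNT(*)→e](S) → 3
  ρ[g/e](γ[h; COUNT(*)→e](S)) → 3
  T → 6
  π[g](T) → 6
  ρ[d/g](π[g](T)) → 6
  (ρ[g/e](γ[h; COUNT(*)→e](S)) ⋈[h=d] ρ[d/g](π[g](T))) → 1
  (U ⋈[b=d] (ρ[g/e](γ[h; COUNT(*)→e](S)) ⋈[h=d] ρ[d/g](π[g](T)))) → 1
  π[h,g,d,f,b]((U ⋈[b=d] (ρ[g/e](γ[h; COUNT(*)→e](S)) ⋈[h=d] ρ[d/g](π[g](T))))) → 1

E1 and E2 produce the same multiset:
h | g | d | f | b
7 | 3 | 7 | 9 | 7

yes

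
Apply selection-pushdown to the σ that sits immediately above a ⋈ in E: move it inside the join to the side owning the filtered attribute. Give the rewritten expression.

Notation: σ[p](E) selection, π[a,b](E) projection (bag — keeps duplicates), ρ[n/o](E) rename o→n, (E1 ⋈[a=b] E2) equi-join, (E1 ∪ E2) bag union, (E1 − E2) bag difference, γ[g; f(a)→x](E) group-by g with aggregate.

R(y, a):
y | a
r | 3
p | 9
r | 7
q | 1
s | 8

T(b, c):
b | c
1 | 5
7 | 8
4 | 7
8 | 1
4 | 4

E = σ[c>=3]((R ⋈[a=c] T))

σ filters on c, owned by the right side.
E' = (R ⋈[a=c] σ[c>=3](T))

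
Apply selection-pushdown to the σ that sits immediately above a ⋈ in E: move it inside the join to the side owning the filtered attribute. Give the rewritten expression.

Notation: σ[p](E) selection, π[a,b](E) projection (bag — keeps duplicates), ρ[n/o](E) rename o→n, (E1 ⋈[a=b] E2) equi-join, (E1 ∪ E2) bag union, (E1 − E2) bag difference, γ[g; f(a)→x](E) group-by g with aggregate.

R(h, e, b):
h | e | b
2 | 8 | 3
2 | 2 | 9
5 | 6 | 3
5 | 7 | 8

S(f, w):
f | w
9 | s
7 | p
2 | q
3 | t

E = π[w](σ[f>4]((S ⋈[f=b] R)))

σ filters on f, owned by the left side.
E' = π[w]((σ[f>4](S) ⋈[f=b] R))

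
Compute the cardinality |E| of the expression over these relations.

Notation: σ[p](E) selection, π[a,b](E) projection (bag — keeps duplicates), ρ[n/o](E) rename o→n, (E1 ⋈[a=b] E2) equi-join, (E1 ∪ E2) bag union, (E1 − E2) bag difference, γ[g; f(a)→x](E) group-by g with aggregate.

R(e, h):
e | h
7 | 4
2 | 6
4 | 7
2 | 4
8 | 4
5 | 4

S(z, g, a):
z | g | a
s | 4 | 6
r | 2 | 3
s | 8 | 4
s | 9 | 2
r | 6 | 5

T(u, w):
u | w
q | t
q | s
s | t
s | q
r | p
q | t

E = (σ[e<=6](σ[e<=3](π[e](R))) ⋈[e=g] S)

Row counts bottom-up:
  R → 6
  π[e](R) → 6
  σ[e<=3](π[e](R)) → 2
  σ[e<=6](σ[e<=3](π[e](R))) → 2
  S → 5
  (σ[e<=6](σ[e<=3](π[e](R))) ⋈[e=g] S) → 2

|E| = 2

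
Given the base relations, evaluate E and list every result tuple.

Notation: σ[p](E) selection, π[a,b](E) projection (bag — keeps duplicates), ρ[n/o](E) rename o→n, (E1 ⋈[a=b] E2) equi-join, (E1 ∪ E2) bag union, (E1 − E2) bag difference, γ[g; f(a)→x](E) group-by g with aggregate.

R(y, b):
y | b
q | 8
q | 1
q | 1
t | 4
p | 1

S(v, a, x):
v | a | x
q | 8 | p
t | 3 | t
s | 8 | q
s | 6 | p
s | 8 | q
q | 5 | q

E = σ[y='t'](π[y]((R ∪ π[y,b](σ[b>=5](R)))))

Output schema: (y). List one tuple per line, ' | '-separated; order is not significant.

Per-node cardinality:
  R → 5
  R → 5
  σ[b>=5](R) → 1
  π[y,b](σ[b>=5](R)) → 1
  (R ∪ π[y,b](σ[b>=5](R))) → 6
  π[y]((R ∪ π[y,b](σ[b>=5](R)))) → 6
  σ[y='t'](π[y]((R ∪ π[y,b](σ[b>=5](R))))) → 1

== RESULT ==
y
t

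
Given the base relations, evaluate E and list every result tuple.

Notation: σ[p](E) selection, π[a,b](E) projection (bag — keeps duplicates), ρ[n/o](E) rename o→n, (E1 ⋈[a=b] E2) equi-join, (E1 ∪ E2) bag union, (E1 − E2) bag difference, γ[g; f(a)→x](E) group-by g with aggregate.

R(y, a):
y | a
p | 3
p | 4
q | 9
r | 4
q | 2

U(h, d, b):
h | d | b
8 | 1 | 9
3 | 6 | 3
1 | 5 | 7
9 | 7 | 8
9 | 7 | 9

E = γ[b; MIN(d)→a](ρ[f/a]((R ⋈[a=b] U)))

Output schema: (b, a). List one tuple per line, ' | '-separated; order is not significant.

Row counts bottom-up:
  R → 5
  U → 5
  (R ⋈[a=b] U) → 3
  ρ[f/a]((R ⋈[a=b] U)) → 3
  γ[b; MIN(d)→a](ρ[f/a]((R ⋈[a=b] U))) → 2

== RESULT ==
b | a
3 | 6
9 | 1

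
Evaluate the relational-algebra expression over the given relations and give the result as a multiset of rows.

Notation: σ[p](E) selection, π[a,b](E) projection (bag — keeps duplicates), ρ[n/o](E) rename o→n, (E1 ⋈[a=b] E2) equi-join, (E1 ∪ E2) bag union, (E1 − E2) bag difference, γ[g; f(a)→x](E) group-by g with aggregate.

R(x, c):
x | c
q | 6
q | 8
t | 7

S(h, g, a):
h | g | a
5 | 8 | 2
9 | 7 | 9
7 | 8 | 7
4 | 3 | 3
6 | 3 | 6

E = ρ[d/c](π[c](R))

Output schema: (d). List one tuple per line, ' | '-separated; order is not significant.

Stepwise |·|:
  R → 3
  π[c](R) → 3
  ρ[d/c](π[c](R)) → 3

== RESULT ==
d
6
7
8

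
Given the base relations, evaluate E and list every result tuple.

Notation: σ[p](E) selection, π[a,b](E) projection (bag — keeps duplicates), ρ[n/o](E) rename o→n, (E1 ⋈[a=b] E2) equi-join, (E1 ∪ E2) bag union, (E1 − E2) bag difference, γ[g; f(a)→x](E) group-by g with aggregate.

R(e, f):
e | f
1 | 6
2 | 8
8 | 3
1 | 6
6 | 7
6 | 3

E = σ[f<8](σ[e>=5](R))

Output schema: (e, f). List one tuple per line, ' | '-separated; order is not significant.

Stepwise |·|:
  R → 6
  σ[e>=5](R) → 3
  σ[f<8](σ[e>=5](R)) → 3

== RESULT ==
e | f
6 | 3
6 | 7
8 | 3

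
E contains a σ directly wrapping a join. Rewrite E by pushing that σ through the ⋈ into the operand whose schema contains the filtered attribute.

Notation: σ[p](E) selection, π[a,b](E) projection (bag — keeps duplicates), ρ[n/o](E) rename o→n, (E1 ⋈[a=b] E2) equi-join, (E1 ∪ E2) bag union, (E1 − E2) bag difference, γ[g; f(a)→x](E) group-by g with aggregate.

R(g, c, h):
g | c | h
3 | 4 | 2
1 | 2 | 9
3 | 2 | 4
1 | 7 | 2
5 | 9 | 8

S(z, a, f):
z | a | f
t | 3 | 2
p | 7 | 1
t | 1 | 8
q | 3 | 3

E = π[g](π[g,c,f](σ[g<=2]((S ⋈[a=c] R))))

σ filters on g, owned by the right side.
E' = π[g](π[g,c,f]((S ⋈[a=c] σ[g<=2](R))))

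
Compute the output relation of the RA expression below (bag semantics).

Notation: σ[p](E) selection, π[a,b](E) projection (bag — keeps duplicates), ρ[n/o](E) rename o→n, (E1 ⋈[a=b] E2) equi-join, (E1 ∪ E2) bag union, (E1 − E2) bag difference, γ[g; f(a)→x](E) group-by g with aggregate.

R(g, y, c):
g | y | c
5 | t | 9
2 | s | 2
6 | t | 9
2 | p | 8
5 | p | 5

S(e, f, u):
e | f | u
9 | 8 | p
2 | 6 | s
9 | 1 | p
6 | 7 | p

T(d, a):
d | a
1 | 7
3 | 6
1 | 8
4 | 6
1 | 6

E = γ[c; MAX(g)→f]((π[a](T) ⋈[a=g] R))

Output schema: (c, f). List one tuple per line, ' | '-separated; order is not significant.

Per-node cardinality:
  T → 5
  π[a](T) → 5
  R → 5
  (π[a](T) ⋈[a=g] R) → 3
  γ[c; MAX(g)→f]((π[a](T) ⋈[a=g] R)) → 1

== RESULT ==
c | f
9 | 6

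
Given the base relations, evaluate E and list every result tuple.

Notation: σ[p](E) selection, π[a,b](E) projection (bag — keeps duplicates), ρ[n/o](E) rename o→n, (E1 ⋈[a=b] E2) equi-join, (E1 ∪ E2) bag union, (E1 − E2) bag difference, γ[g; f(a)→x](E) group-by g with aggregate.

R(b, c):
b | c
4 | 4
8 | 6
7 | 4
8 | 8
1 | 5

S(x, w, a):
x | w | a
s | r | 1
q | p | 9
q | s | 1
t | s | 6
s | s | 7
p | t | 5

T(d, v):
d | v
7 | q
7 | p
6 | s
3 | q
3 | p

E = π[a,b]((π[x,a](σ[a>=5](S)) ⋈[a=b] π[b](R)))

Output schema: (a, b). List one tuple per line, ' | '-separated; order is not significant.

Subexpression sizes:
  S → 6
  σ[a>=5](S) → 4
  π[x,a](σ[a>=5](S)) → 4
  R → 5
  π[b](R) → 5
  (π[x,a](σ[a>=5](S)) ⋈[a=b] π[b](R)) → 1
  π[a,b]((π[x,a](σ[a>=5](S)) ⋈[a=b] π[b](R))) → 1

== RESULT ==
a | b
7 | 7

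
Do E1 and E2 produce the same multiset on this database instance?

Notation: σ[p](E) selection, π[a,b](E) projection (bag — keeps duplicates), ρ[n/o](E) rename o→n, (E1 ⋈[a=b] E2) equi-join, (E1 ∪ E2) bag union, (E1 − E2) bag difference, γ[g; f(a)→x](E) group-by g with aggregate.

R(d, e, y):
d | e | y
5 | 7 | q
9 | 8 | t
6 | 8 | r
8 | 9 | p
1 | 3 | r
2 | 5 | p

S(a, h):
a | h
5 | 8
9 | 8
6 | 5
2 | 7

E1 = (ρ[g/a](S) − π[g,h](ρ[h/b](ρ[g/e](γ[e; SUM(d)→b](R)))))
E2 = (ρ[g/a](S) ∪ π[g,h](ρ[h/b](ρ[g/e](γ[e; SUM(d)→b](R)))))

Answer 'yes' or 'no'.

E1 stepwise |·|:
  S → 4
  ρ[g/a](S) → 4
  R → 6
  γ[e; SUM(d)→b](R) → 5
  ρ[g/e](γ[e; SUM(d)→b](R)) → 5
  ρ[h/b](ρ[g/e](γ[e; SUM(d)→b](R))) → 5
  π[g,h](ρ[h/b](ρ[g/e](γ[e; SUM(d)→b](R)))) → 5
  (ρ[g/a](S) − π[g,h](ρ[h/b](ρ[g/e](γ[e; SUM(d)→b](R))))) → 3
E2 stepwise |·|:
  S → 4
  ρ[g/a](S) → 4
  R → 6
  γ[e; SUM(d)→b](R) → 5
  ρ[g/e](γ[e; SUM(d)→b](R)) → 5
  ρ[h/b](ρ[g/e](γ[e; SUM(d)→b](R))) → 5
  π[g,h](ρ[h/b](ρ[g/e](γ[e; SUM(d)→b](R)))) → 5
  (ρ[g/a](S) ∪ π[g,h](ρ[h/b](ρ[g/e](γ[e; SUM(d)→b](R))))) → 9

E1 result:
g | h
2 | 7
5 | 8
6 | 5
E2 result:
g | h
2 | 7
3 | 1
5 | 2
5 | 8
6 | 5
7 | 5
8 | 15
9 | 8
9 | 8
Witness: (3, 1) appears 0× in E1 but 1× in E2.

no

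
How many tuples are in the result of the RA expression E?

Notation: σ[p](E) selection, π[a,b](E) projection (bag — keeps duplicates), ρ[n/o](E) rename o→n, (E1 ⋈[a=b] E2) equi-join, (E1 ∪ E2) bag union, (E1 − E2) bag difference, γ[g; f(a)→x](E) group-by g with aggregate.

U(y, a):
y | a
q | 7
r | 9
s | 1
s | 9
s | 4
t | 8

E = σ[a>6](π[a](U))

Per-node cardinality:
  U → 6
  π[a](U) → 6
  σ[a>6](π[a](U)) → 4

|E| = 4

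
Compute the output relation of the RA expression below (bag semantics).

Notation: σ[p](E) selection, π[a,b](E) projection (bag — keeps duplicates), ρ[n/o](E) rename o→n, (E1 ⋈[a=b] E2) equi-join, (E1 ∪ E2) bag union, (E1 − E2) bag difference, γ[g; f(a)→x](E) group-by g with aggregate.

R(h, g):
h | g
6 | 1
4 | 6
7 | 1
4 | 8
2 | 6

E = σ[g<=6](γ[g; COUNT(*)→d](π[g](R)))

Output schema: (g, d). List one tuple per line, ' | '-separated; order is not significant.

Per-node cardinality:
  R → 5
  π[g](R) → 5
  γ[g; COUNT(*)→d](π[g](R)) → 3
  σ[g<=6](γ[g; COUNT(*)→d](π[g](R))) → 2

== RESULT ==
g | d
1 | 2
6 | 2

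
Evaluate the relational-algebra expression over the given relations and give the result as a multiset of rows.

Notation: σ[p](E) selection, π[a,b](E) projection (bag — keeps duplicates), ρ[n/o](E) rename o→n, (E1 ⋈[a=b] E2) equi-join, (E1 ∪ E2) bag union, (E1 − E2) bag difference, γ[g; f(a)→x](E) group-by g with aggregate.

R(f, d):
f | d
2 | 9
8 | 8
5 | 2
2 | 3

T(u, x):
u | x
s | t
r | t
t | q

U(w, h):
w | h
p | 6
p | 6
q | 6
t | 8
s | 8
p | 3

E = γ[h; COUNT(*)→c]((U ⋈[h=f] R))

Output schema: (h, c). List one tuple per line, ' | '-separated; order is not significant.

Subexpression sizes:
  U → 6
  R → 4
  (U ⋈[h=f] R) → 2
  γ[h; COUNT(*)→c]((U ⋈[h=f] R)) → 1

== RESULT ==
h | c
8 | 2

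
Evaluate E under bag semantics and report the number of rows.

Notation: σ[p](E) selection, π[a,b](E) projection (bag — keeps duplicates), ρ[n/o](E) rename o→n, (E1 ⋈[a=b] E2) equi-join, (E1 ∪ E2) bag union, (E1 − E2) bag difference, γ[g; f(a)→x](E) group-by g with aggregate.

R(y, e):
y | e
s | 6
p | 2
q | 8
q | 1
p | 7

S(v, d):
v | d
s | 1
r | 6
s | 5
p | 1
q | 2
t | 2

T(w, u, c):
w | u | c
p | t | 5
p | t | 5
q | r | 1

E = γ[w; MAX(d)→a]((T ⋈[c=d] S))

Row counts bottom-up:
  T → 3
  S → 6
  (T ⋈[c=d] S) → 4
  γ[w; MAX(d)→a]((T ⋈[c=d] S)) → 2

|E| = 2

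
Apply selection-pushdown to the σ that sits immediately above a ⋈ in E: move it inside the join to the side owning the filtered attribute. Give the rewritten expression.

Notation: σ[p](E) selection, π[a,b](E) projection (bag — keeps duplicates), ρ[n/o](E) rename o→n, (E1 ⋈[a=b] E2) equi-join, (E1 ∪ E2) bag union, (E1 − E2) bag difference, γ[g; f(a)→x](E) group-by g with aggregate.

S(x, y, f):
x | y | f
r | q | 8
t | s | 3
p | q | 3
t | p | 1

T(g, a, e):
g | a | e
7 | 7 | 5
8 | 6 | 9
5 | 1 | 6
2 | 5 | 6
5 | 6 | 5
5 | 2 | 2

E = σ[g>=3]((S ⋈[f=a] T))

σ filters on g, owned by the right side.
E' = (S ⋈[f=a] σ[g>=3](T))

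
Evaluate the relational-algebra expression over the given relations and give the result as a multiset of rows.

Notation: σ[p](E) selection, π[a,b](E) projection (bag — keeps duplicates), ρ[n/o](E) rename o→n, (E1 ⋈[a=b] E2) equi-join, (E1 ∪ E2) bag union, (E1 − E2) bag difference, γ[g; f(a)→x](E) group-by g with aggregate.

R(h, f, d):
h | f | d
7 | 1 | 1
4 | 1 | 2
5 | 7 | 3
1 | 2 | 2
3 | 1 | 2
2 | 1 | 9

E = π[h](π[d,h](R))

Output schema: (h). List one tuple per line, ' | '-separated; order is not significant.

Stepwise |·|:
  R → 6
  π[d,h](R) → 6
  π[h](π[d,h](R)) → 6

== RESULT ==
h
1
2
3
4
5
7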